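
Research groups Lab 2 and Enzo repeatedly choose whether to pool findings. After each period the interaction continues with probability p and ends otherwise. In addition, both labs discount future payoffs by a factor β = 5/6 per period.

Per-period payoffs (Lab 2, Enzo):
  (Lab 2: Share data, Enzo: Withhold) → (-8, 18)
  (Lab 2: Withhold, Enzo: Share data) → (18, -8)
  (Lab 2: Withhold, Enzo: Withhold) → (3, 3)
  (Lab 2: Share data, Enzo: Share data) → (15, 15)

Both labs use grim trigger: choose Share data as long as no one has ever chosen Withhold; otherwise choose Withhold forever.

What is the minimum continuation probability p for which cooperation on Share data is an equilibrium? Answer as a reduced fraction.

6/25

With continuation probability p and discount β, the effective per-period discount factor is βp.
Grim-trigger IC: βp ≥ (18−15)/(18−3) = 1/5.
So p ≥ (1/5)/(5/6) = 6/25.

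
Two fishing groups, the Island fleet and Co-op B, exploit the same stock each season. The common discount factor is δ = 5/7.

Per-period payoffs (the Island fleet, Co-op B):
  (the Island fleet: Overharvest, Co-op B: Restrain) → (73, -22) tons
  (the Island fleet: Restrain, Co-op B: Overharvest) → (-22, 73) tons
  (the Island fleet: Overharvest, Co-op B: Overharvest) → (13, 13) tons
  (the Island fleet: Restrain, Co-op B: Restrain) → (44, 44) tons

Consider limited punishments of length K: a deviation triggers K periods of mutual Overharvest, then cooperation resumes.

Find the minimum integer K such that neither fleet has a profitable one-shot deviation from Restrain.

2

Need Σ_{k=1}^{K} δ^k ≥ (73−44)/(44−13) = 0.9355 at δ = 5/7.
At K = 1 the sum is 0.7143 < 0.9355; at K = 2 it is 1.2245 ≥ 0.9355.
So the minimum punishment length is K = 2.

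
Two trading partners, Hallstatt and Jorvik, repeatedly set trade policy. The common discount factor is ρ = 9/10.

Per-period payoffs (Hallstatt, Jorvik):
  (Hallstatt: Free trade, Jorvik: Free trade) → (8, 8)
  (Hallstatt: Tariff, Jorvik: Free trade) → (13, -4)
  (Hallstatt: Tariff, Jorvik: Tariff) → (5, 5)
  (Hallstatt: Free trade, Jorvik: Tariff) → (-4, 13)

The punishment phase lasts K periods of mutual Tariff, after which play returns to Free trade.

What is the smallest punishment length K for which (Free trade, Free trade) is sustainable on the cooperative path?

2

Need Σ_{k=1}^{K} ρ^k ≥ (13−8)/(8−5) = 1.6667 at ρ = 9/10.
At K = 1 the sum is 0.9000 < 1.6667; at K = 2 it is 1.7100 ≥ 1.6667.
So the minimum punishment length is K = 2.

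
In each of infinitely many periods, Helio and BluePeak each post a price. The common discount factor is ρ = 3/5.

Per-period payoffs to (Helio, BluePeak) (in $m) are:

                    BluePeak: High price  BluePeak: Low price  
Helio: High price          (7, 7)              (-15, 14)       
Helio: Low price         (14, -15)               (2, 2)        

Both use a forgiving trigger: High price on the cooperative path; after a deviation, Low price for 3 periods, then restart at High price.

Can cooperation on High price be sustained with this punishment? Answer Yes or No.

IC: ρ+…+ρ^3 ≥ (14−7)/(7−2) = 7/5.
At ρ = 3/5: partial sum = 1.1760 < 1.4000. Cooperation not sustainable.

No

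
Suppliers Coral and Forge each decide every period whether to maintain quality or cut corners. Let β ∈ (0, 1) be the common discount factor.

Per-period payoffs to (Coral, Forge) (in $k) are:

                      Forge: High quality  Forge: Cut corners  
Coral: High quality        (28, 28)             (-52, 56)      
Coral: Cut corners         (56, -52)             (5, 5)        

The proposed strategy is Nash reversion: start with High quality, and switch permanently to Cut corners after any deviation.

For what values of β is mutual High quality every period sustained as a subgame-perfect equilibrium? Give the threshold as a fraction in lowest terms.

One-period gain from deviating is 56 − 28 = 28. The loss is 28 − 5 = 23 in every subsequent period, with present value 23·β/(1−β).
Deviation is unprofitable when 23·β/(1−β) ≥ 28, i.e. β/(1−β) ≥ 28/23.
Equivalently β ≥ 28/(28+23) = 28/51.

28/51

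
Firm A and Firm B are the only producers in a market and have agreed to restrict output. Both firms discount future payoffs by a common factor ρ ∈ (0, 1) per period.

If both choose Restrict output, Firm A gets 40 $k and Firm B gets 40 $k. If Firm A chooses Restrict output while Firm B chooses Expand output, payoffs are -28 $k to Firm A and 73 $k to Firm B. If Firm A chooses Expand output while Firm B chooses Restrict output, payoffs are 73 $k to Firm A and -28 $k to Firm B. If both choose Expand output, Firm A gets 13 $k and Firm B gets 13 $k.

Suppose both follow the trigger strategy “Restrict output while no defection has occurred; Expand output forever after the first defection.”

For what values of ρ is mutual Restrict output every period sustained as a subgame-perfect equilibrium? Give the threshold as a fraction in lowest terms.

11/20

One-period gain from deviating is 73 − 40 = 33. The loss is 40 − 13 = 27 in every subsequent period, with present value 27·ρ/(1−ρ).
Deviation is unprofitable when 27·ρ/(1−ρ) ≥ 33, i.e. ρ/(1−ρ) ≥ 11/9.
Equivalently ρ ≥ 33/(33+27) = 11/20.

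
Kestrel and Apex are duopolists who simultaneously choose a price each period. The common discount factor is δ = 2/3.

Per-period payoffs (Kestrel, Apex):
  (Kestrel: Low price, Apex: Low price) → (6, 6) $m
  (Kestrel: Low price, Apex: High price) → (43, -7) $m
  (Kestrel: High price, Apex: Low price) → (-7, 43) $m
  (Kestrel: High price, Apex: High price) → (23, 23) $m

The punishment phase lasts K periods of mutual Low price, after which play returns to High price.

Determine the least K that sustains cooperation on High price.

3

IC: δ(1−δ^K)/(1−δ) ≥ (43−23)/(23−6) = 20/17.
With δ = 2/3: need 1 − δ^K ≥ 20/17·(1−2/3)/(2/3), i.e. δ^K ≤ 0.4118.
Since (2/3)^2 = 0.4444 and (2/3)^3 = 0.2963, the smallest such K is 3.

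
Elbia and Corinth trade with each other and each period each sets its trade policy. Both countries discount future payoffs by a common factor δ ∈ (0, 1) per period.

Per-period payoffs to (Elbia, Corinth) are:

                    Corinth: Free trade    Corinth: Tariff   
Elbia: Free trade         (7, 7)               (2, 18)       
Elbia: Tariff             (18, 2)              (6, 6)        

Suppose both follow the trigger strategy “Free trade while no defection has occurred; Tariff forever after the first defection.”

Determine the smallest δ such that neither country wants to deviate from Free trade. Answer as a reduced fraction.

11/12

Under grim trigger the critical discount factor is (T−C)/(T−P) with T = 18, C = 7, P = 6.
δ* = (18−7)/(18−6) = 11/12.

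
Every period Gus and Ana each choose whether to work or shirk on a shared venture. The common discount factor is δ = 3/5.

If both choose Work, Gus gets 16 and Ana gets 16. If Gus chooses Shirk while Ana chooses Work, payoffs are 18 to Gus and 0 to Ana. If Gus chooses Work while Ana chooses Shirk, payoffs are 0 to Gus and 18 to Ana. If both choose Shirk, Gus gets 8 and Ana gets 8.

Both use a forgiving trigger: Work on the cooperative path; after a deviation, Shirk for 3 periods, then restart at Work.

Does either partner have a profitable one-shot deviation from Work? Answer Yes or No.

Comparing payoff streams over the 4 periods until play realigns: cooperate → 16(1+δ+…+δ^3); deviate → 18 + 8(δ+…+δ^3).
Cooperation is sustained iff (16−8)(δ+…+δ^3) ≥ 18−16.
δ+…+δ^3 = 3/5·(1−(3/5)^3)/(1−3/5) = 1.1760, and (18−16)/(16−8) = 0.2500.
1.1760 ≥ 0.2500, so cooperation is sustainable.

No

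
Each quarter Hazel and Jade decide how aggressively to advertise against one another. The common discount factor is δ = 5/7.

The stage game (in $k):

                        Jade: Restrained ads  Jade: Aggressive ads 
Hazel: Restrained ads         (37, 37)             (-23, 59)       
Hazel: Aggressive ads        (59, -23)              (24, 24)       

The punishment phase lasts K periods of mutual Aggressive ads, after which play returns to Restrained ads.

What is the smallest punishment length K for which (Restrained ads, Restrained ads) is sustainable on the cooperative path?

IC: δ(1−δ^K)/(1−δ) ≥ (59−37)/(37−24) = 22/13.
With δ = 5/7: need 1 − δ^K ≥ 22/13·(1−5/7)/(5/7), i.e. δ^K ≤ 0.3231.
Since (5/7)^3 = 0.3644 and (5/7)^4 = 0.2603, the smallest such K is 4.

4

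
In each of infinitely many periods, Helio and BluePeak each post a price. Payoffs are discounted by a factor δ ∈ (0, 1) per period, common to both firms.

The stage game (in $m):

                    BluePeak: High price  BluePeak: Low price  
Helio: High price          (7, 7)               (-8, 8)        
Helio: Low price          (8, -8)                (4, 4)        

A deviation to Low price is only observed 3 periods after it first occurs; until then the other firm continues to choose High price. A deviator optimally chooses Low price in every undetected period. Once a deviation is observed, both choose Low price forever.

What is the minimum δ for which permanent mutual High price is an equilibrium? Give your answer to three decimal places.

Deviating for the 3 undetected periods gains 8−7 = 1 per period over cooperation, then loses 7−4 = 3 per period forever once punishment starts.
Gain: 1(1 + δ + … + δ^2); loss: 3·δ^3/(1−δ).
No profitable deviation ⇔ 1(1−δ^3) ≤ 3·δ^3, i.e. δ^3 ≥ 1/(1+3) = 1/4.
Hence δ ≥ (1/4)^(1/3) ≈ 0.630.

0.630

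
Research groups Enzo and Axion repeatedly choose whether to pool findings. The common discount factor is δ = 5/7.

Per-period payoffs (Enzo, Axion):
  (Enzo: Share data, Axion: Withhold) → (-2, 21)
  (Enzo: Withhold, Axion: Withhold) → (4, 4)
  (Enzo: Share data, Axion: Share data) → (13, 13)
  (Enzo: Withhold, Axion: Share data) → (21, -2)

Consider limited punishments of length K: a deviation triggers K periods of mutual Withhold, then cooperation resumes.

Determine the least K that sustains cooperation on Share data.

2

IC: δ(1−δ^K)/(1−δ) ≥ (21−13)/(13−4) = 8/9.
With δ = 5/7: need 1 − δ^K ≥ 8/9·(1−5/7)/(5/7), i.e. δ^K ≤ 0.6444.
Since (5/7)^1 = 0.7143 and (5/7)^2 = 0.5102, the smallest such K is 2.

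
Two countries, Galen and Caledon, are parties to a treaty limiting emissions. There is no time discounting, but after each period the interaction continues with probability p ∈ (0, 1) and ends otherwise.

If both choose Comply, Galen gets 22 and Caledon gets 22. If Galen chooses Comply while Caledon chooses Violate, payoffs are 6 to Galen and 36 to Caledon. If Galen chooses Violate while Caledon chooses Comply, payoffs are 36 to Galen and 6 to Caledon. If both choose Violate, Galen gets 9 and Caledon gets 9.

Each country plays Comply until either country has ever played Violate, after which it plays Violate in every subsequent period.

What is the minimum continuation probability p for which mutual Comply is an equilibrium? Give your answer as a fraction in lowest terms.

With no time discounting, the continuation probability p plays the role of the discount factor.
Grim-trigger IC: 22/(1−p) ≥ 36 + 9p/(1−p) ⇒ p ≥ (36−22)/(36−9) = 14/27.

14/27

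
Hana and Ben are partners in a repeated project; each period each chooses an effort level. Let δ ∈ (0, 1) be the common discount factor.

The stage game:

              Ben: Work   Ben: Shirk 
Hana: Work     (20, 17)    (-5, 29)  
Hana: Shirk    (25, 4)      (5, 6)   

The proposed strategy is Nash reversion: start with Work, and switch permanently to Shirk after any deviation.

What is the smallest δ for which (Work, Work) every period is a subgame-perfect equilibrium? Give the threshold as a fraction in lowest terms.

For Hana: deviation gain 25−20 = 5, per-period punishment loss 20−5 = 15. IC gives δ ≥ 5/20 = 1/4.
For Ben: gain 12, loss 11 per period, so δ ≥ 12/23.
The tighter constraint is Ben's, so cooperation needs δ ≥ 12/23.

12/23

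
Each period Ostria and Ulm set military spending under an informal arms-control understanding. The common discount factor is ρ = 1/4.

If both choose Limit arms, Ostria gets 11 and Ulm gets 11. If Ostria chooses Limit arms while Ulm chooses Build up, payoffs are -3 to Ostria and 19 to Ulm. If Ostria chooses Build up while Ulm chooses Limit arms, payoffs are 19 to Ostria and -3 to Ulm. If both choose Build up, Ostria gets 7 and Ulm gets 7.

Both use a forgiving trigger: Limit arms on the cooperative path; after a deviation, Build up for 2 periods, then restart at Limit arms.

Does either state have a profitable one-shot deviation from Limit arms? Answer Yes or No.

A one-shot deviation gives 19 now, then 7 for 2 periods, then back to 11.
Gain from deviating: (19−11) today; loss: (11−7) in each of the next 2 periods.
No-deviation condition: (11−7)(ρ+…+ρ^2) ≥ 19−11, i.e. ρ+…+ρ^2 ≥ 2.
At ρ = 1/4: ρ+…+ρ^2 = 0.3125 < 2.0000.
So cooperation is not sustainable.

Yes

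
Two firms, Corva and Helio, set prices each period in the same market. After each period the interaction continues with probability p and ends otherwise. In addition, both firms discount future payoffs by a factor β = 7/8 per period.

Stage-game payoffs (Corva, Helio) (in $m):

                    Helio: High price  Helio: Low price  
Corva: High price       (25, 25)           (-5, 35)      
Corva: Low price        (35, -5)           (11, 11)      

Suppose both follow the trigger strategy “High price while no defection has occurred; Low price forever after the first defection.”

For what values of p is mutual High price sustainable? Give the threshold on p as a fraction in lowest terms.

Expected continuation weight on next period's payoff is β·p = 7/8·p, which plays the role of the discount factor.
Cooperation requires 7/8·p ≥ (35−25)/(35−11) = 5/12, hence p ≥ 10/21.

10/21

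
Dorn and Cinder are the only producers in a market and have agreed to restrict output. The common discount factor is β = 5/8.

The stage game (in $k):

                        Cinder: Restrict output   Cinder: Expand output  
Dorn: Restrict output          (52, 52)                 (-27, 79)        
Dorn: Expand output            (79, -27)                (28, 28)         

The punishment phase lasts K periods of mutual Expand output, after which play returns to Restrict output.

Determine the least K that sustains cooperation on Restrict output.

3

Need Σ_{k=1}^{K} β^k ≥ (79−52)/(52−28) = 1.1250 at β = 5/8.
At K = 2 the sum is 1.0156 < 1.1250; at K = 3 it is 1.2598 ≥ 1.1250.
So the minimum punishment length is K = 3.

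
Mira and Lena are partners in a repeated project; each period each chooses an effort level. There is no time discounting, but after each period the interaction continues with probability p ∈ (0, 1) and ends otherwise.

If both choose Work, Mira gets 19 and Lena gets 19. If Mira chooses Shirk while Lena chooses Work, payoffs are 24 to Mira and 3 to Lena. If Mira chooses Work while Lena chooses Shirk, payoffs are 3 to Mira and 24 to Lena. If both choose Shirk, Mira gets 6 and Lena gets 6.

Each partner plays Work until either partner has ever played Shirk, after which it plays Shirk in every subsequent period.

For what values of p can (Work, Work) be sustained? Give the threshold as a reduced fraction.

5/18

Expected cooperation value is 19 + p·19 + p²·19 + … = 19/(1−p); deviation gives 24 + p·6/(1−p).
19 ≥ 24(1−p) + 6p ⇒ 18p ≥ 5 ⇒ p ≥ 5/18.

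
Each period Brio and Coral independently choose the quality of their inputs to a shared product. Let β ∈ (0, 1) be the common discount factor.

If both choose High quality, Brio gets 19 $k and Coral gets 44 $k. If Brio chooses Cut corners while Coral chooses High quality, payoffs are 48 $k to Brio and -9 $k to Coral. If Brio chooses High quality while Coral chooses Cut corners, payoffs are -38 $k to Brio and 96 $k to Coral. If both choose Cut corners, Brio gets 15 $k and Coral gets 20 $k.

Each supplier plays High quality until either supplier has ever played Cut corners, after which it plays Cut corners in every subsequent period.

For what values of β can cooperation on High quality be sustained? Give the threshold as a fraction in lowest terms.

29/33

Brio: cooperation gives 19 each period; deviation gives 48 once then 15 forever.
  19/(1−β) ≥ 48 + 15β/(1−β) ⇒ β ≥ 29/33.
Coral: cooperation gives 44 each period; deviation gives 96 once then 20 forever.
  β ≥ 52/76 = 13/19.
Both must hold, so the binding constraint is Brio's: β ≥ 29/33.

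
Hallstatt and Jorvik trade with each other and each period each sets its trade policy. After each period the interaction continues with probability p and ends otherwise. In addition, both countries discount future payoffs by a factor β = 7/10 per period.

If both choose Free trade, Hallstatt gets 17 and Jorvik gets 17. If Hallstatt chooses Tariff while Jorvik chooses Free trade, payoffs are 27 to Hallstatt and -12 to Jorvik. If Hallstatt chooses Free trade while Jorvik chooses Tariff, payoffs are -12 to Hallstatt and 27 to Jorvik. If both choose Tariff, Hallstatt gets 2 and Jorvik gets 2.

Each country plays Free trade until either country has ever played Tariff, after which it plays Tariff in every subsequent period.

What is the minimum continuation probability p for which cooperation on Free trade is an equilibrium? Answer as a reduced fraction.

Expected continuation weight on next period's payoff is β·p = 7/10·p, which plays the role of the discount factor.
Cooperation requires 7/10·p ≥ (27−17)/(27−2) = 2/5, hence p ≥ 4/7.

4/7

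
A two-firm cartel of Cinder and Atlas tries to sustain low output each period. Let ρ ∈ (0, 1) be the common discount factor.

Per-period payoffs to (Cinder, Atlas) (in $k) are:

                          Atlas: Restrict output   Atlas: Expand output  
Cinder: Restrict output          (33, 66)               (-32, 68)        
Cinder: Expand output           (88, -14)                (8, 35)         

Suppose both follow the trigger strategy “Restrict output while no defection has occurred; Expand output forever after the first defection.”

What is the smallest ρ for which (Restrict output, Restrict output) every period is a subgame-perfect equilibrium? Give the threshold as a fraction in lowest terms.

11/16

Cinder's threshold: (88−33)/(88−8) = 11/16.
Atlas's threshold: (68−66)/(68−35) = 2/33.
11/16 > 2/33, so Cinder binds and ρ* = 11/16.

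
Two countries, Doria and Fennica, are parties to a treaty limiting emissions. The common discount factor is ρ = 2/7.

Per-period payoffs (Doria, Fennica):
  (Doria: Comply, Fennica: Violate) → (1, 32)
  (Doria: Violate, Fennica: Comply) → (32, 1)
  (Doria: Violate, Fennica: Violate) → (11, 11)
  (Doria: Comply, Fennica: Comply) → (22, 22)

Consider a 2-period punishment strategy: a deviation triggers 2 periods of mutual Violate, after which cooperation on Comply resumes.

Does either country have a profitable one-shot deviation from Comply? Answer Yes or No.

Comparing payoff streams over the 3 periods until play realigns: cooperate → 22(1+ρ+…+ρ^2); deviate → 32 + 11(ρ+…+ρ^2).
Cooperation is sustained iff (22−11)(ρ+…+ρ^2) ≥ 32−22.
ρ+…+ρ^2 = 2/7·(1−(2/7)^2)/(1−2/7) = 0.3673, and (32−22)/(22−11) = 0.9091.
0.3673 < 0.9091, so cooperation is not sustainable.

Yes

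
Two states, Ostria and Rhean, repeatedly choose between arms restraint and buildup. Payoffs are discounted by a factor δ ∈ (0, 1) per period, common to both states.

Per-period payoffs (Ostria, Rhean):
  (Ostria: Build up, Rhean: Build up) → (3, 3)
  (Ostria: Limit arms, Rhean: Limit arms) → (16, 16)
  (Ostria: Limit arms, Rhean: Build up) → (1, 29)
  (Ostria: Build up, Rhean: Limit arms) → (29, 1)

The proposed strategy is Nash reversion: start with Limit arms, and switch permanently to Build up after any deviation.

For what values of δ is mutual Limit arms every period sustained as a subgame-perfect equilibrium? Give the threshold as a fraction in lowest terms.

Under grim trigger the critical discount factor is (T−C)/(T−P) with T = 29, C = 16, P = 3.
δ* = (29−16)/(29−3) = 13/26 = 1/2.

1/2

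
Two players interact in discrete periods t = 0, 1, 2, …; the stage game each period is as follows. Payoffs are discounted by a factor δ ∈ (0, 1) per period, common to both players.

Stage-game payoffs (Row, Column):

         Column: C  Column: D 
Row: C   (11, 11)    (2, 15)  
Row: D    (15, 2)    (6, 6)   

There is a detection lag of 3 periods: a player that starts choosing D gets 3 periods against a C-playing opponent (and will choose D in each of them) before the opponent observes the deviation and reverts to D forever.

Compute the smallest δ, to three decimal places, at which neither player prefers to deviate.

A deviator earns 15 for 3 periods, then 6 forever; cooperating earns 11 forever. Multiplying the IC by (1−δ):
11 ≥ 15(1−δ^3) + 6δ^3, so 9·δ^3 ≥ 4 and δ^3 ≥ 4/9.
δ ≥ (4/9)^(1/3) ≈ 0.763.

0.763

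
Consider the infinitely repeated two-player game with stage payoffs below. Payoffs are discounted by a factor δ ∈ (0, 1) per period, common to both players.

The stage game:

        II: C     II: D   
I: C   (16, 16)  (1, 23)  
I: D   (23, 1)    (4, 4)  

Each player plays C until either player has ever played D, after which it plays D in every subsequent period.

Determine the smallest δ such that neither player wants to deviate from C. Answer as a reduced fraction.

Cooperation forever yields 16 each period: 16/(1−δ).
Deviating yields 23 once, then 4 forever: 23 + 4δ/(1−δ).
No profitable deviation requires 16/(1−δ) ≥ 23 + 4δ/(1−δ).
Multiplying by (1−δ): 16 ≥ 23(1−δ) + 4δ = 23 − 19δ.
So 19δ ≥ 7, i.e. δ ≥ 7/19.

7/19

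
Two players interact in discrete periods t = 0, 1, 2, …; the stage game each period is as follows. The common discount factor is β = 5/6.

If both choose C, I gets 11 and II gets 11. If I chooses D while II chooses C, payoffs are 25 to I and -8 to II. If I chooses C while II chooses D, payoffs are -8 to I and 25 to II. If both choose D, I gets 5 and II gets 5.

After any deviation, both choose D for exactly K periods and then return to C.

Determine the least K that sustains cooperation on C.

4

IC: β(1−β^K)/(1−β) ≥ (25−11)/(11−5) = 7/3.
With β = 5/6: need 1 − β^K ≥ 7/3·(1−5/6)/(5/6), i.e. β^K ≤ 0.5333.
Since (5/6)^3 = 0.5787 and (5/6)^4 = 0.4823, the smallest such K is 4.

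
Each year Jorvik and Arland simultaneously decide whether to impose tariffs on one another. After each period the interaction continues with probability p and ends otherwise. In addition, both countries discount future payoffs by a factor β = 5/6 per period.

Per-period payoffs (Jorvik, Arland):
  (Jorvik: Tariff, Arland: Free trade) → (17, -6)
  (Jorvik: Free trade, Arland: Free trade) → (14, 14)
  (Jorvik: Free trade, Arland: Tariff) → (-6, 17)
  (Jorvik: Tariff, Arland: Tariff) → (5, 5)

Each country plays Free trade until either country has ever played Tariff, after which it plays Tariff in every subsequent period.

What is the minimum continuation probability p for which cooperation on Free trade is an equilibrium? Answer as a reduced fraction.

With continuation probability p and discount β, the effective per-period discount factor is βp.
Grim-trigger IC: βp ≥ (17−14)/(17−5) = 1/4.
So p ≥ (1/4)/(5/6) = 3/10.

3/10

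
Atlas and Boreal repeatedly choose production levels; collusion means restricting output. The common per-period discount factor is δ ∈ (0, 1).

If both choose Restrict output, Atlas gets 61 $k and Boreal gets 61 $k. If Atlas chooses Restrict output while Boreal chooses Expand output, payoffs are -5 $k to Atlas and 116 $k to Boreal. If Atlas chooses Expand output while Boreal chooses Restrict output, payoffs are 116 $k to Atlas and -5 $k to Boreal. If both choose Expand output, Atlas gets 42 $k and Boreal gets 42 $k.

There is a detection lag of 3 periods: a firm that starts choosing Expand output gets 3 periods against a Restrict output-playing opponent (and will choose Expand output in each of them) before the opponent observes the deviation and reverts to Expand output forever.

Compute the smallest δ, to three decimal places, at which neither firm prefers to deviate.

The best deviation is to choose Expand output for all 3 undetected periods, earning 116 each, then 42 forever once detected.
Deviation value: 116(1−δ^3)/(1−δ) + 42δ^3/(1−δ); cooperation value: 61/(1−δ).
IC: 61 ≥ 116(1−δ^3) + 42δ^3 = 116 − 74δ^3.
So δ^3 ≥ 55/74, giving δ ≥ (55/74)^(1/3) ≈ 0.906.

0.906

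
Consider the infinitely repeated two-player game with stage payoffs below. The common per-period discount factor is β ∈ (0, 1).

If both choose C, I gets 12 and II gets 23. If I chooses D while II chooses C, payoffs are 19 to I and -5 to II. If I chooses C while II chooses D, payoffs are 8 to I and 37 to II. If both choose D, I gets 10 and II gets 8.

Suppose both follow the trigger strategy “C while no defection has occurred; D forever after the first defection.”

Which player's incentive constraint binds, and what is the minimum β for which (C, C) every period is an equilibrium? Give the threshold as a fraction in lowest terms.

I; β ≥ 7/9

I's threshold: (19−12)/(19−10) = 7/9.
II's threshold: (37−23)/(37−8) = 14/29.
7/9 > 14/29, so I binds and β* = 7/9.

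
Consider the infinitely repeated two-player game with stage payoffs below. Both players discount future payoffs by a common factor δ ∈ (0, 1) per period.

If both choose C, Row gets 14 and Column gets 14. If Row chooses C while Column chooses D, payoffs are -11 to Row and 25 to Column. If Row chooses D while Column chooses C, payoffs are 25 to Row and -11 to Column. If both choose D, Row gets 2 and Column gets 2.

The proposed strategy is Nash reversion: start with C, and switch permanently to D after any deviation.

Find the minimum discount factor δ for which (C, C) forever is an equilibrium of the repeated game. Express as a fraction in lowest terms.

11/23

14/(1−δ) ≥ 25 + 2δ/(1−δ)
14 ≥ 25 − 23δ
δ ≥ 11/23.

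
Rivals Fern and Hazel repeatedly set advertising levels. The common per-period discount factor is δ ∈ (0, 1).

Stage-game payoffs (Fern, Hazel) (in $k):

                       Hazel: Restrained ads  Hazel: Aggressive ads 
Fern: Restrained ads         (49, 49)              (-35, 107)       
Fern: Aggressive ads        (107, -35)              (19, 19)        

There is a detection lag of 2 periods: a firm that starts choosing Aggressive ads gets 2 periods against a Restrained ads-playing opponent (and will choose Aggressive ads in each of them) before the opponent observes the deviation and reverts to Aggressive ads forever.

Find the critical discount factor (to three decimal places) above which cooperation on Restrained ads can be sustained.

0.812

A deviator earns 107 for 2 periods, then 19 forever; cooperating earns 49 forever. Multiplying the IC by (1−δ):
49 ≥ 107(1−δ^2) + 19δ^2, so 88·δ^2 ≥ 58 and δ^2 ≥ 29/44.
δ ≥ (29/44)^(1/2) ≈ 0.812.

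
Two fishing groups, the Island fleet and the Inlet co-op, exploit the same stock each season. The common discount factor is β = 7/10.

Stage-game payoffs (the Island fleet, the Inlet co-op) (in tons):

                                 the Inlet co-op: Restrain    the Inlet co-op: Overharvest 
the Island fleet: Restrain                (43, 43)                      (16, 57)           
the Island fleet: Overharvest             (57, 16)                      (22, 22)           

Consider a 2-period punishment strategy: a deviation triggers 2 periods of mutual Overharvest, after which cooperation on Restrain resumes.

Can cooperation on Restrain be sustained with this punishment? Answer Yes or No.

Yes

Comparing payoff streams over the 3 periods until play realigns: cooperate → 43(1+β+…+β^2); deviate → 57 + 22(β+…+β^2).
Cooperation is sustained iff (43−22)(β+…+β^2) ≥ 57−43.
β+…+β^2 = 7/10·(1−(7/10)^2)/(1−7/10) = 1.1900, and (57−43)/(43−22) = 0.6667.
1.1900 ≥ 0.6667, so cooperation is sustainable.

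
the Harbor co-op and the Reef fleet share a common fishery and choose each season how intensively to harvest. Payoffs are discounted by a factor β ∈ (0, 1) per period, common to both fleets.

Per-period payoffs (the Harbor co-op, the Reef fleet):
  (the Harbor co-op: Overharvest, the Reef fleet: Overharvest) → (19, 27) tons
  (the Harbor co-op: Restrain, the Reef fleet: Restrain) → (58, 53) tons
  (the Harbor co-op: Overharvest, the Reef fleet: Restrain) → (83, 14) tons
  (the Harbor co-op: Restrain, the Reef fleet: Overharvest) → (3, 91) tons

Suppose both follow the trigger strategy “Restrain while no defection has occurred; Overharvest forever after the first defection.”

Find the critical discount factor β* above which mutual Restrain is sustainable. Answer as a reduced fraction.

the Harbor co-op: cooperation gives 58 each period; deviation gives 83 once then 19 forever.
  58/(1−β) ≥ 83 + 19β/(1−β) ⇒ β ≥ 25/64.
the Reef fleet: cooperation gives 53 each period; deviation gives 91 once then 27 forever.
  β ≥ 38/64 = 19/32.
Both must hold, so the binding constraint is the Reef fleet's: β ≥ 19/32.

19/32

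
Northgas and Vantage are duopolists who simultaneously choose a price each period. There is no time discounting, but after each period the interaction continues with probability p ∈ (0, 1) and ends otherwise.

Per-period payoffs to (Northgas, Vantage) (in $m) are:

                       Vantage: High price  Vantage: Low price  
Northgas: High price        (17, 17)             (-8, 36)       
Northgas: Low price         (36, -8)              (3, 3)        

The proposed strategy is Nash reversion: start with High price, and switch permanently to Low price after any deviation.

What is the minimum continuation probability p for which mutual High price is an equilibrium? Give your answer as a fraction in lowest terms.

Expected cooperation value is 17 + p·17 + p²·17 + … = 17/(1−p); deviation gives 36 + p·3/(1−p).
17 ≥ 36(1−p) + 3p ⇒ 33p ≥ 19 ⇒ p ≥ 19/33.

19/33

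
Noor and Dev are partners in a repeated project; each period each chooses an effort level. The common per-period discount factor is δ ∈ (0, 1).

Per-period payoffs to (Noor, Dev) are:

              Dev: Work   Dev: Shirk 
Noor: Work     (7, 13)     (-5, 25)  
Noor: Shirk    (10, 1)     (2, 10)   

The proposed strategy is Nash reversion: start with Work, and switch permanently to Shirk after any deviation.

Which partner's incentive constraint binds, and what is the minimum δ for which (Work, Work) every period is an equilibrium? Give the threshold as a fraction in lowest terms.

For Noor: deviation gain 10−7 = 3, per-period punishment loss 7−2 = 5. IC gives δ ≥ 3/8.
For Dev: gain 12, loss 3 per period, so δ ≥ 12/15 = 4/5.
The tighter constraint is Dev's, so cooperation needs δ ≥ 4/5.

Dev; δ ≥ 4/5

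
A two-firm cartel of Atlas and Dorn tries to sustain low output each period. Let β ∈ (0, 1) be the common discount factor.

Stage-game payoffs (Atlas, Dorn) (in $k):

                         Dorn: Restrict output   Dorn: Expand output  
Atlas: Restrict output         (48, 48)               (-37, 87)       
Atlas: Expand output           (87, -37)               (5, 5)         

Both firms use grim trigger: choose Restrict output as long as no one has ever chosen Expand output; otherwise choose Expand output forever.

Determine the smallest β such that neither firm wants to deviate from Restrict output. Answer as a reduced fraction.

39/82

One-period gain from deviating is 87 − 48 = 39. The loss is 48 − 5 = 43 in every subsequent period, with present value 43·β/(1−β).
Deviation is unprofitable when 43·β/(1−β) ≥ 39, i.e. β/(1−β) ≥ 39/43.
Equivalently β ≥ 39/(39+43) = 39/82.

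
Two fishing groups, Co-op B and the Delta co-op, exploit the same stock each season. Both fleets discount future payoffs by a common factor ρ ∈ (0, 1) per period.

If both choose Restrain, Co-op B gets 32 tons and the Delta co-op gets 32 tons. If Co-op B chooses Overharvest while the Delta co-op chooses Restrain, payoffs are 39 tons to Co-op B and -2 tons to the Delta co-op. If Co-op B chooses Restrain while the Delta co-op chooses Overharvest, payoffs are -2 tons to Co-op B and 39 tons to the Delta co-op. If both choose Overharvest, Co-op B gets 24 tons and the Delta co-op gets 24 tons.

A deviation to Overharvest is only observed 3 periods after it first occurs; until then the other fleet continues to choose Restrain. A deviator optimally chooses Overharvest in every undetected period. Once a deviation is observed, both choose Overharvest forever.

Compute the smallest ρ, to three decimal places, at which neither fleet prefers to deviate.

Deviating for the 3 undetected periods gains 39−32 = 7 per period over cooperation, then loses 32−24 = 8 per period forever once punishment starts.
Gain: 7(1 + ρ + … + ρ^2); loss: 8·ρ^3/(1−ρ).
No profitable deviation ⇔ 7(1−ρ^3) ≤ 8·ρ^3, i.e. ρ^3 ≥ 7/(7+8) = 7/15.
Hence ρ ≥ (7/15)^(1/3) ≈ 0.776.

0.776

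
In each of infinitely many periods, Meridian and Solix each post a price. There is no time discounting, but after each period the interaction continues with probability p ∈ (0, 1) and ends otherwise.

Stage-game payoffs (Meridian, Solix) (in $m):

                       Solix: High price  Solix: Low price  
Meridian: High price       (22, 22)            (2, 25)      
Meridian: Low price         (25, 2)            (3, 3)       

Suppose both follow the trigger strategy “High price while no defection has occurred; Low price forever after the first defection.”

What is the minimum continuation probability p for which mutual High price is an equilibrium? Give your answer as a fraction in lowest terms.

3/22

With no time discounting, the continuation probability p plays the role of the discount factor.
Grim-trigger IC: 22/(1−p) ≥ 25 + 3p/(1−p) ⇒ p ≥ (25−22)/(25−3) = 3/22.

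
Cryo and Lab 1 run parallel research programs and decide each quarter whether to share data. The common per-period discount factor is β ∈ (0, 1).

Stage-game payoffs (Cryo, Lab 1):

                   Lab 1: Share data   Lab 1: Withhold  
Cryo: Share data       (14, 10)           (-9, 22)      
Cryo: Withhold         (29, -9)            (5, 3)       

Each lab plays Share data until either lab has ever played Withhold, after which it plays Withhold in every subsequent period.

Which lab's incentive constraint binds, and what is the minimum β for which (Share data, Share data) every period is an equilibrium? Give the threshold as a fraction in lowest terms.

Lab 1; β ≥ 12/19

Cryo's threshold: (29−14)/(29−5) = 5/8.
Lab 1's threshold: (22−10)/(22−3) = 12/19.
5/8 < 12/19, so Lab 1 binds and β* = 12/19.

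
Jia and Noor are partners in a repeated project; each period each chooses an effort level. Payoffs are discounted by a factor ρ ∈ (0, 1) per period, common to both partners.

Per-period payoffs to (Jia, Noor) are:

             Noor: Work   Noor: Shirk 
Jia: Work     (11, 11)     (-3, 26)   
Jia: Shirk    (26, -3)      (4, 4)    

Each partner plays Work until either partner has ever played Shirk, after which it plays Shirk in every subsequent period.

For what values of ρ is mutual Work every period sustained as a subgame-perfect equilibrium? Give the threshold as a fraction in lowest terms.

15/22

Under grim trigger the critical discount factor is (T−C)/(T−P) with T = 26, C = 11, P = 4.
ρ* = (26−11)/(26−4) = 15/22.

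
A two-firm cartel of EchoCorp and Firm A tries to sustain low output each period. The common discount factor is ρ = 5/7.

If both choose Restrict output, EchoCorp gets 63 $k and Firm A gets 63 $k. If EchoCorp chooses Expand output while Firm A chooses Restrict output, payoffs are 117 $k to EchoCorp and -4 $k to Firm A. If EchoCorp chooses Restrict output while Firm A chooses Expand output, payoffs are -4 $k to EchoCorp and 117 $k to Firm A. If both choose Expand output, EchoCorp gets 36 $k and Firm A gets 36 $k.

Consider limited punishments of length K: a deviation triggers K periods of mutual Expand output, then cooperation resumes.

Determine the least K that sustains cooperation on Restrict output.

No profitable deviation requires (63−36)(ρ+…+ρ^K) ≥ 117−63, i.e. ρ+…+ρ^K ≥ 2 ≈ 2.0000.
With ρ = 5/7, the partial sums are K=1: 0.7143, K=2: 1.2245, K=3: 1.5889, K=4: 1.8492, K=5: 2.0352.
K = 5 is the first length at which the sum reaches 2.0000.

5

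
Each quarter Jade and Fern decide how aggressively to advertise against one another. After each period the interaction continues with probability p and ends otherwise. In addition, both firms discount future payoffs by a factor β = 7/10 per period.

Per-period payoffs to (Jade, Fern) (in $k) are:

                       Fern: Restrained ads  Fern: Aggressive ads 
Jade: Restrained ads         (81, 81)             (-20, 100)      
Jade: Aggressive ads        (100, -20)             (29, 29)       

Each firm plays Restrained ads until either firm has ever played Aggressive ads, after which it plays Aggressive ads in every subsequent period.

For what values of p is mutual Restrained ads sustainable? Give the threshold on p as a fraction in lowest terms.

With continuation probability p and discount β, the effective per-period discount factor is βp.
Grim-trigger IC: βp ≥ (100−81)/(100−29) = 19/71.
So p ≥ (19/71)/(7/10) = 190/497.

190/497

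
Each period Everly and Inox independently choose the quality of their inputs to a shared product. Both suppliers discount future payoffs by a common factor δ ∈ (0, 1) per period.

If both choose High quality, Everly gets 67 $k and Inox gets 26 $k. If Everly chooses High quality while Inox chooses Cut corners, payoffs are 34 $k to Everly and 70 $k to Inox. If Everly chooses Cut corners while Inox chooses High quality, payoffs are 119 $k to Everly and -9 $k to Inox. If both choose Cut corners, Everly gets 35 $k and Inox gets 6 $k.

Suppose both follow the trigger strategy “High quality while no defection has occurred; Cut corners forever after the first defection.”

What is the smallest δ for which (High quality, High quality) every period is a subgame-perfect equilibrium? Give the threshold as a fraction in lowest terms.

Everly: cooperation gives 67 each period; deviation gives 119 once then 35 forever.
  67/(1−δ) ≥ 119 + 35δ/(1−δ) ⇒ δ ≥ 52/84 = 13/21.
Inox: cooperation gives 26 each period; deviation gives 70 once then 6 forever.
  δ ≥ 44/64 = 11/16.
Both must hold, so the binding constraint is Inox's: δ ≥ 11/16.

11/16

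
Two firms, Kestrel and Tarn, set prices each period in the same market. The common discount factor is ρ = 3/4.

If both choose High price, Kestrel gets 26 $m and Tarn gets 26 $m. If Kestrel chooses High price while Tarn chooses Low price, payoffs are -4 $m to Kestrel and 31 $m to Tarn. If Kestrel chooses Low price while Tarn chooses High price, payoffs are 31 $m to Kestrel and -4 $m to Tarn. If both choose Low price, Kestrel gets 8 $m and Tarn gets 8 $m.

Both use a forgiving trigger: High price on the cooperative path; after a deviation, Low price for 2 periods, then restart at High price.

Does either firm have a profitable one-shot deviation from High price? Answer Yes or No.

No

Comparing payoff streams over the 3 periods until play realigns: cooperate → 26(1+ρ+…+ρ^2); deviate → 31 + 8(ρ+…+ρ^2).
Cooperation is sustained iff (26−8)(ρ+…+ρ^2) ≥ 31−26.
ρ+…+ρ^2 = 3/4·(1−(3/4)^2)/(1−3/4) = 1.3125, and (31−26)/(26−8) = 0.2778.
1.3125 ≥ 0.2778, so cooperation is sustainable.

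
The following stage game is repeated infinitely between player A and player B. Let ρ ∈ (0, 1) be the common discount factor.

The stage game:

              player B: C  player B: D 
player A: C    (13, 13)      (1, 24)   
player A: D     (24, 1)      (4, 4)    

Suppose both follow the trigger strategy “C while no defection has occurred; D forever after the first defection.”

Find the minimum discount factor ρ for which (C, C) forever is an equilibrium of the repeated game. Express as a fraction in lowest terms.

11/20

Cooperation forever yields 13 each period: 13/(1−ρ).
Deviating yields 24 once, then 4 forever: 24 + 4ρ/(1−ρ).
No profitable deviation requires 13/(1−ρ) ≥ 24 + 4ρ/(1−ρ).
Multiplying by (1−ρ): 13 ≥ 24(1−ρ) + 4ρ = 24 − 20ρ.
So 20ρ ≥ 11, i.e. ρ ≥ 11/20.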